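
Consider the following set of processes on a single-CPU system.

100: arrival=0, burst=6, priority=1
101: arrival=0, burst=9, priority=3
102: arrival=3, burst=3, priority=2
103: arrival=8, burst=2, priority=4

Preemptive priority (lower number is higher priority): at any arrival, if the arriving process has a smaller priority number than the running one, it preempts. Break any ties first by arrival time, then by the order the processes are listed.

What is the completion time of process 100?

6

Timeline: | 100 0-6 | 102 6-9 | 101 9-18 | 103 18-20 |
Completion: 100=6  101=18  102=9  103=20
Turnaround (C−A): 100=6  101=18  102=6  103=12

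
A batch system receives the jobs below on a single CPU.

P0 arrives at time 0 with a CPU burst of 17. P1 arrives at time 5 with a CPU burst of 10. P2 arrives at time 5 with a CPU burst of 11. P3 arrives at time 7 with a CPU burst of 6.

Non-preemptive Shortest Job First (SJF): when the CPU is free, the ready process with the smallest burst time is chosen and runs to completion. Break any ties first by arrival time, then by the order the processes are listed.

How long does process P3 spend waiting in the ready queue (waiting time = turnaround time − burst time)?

Timeline: | P0 0-17 | P3 17-23 | P1 23-33 | P2 33-44 |
Completion: P0=17  P1=33  P2=44  P3=23
Turnaround (C−A): P0=17  P1=28  P2=39  P3=16
Waiting(P3) = turnaround − burst = 16 − 6 = 10

10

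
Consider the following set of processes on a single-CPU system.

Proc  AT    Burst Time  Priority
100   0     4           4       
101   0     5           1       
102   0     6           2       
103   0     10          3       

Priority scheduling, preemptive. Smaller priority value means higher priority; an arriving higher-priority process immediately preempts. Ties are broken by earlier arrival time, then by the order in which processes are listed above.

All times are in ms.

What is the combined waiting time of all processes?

Schedule: | 101 0-5 | 102 5-11 | 103 11-21 | 100 21-25 |
Completion: 100=25  101=5  102=11  103=21
Turnaround (C−A): 100=25  101=5  102=11  103=21
Waiting = turnaround − burst: 100=21, 101=0, 102=5, 103=11
Total waiting = 21 + 0 + 5 + 11 = 37

37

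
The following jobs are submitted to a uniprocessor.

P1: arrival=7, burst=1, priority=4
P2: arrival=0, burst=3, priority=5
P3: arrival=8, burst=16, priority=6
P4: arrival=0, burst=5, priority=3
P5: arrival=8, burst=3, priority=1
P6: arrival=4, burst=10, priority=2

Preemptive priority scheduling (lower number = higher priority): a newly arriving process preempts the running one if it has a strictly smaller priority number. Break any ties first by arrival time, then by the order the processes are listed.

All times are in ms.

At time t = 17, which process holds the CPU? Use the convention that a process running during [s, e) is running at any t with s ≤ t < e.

P4

Gantt: | P4 0-4 | P6 4-8 | P5 8-11 | P6 11-17 | P4 17-18 | P1 18-19 | P2 19-22 | P3 22-38 |
Completion: P1=19  P2=22  P3=38  P4=18  P5=11  P6=17
Turnaround (C−A): P1=12  P2=22  P3=30  P4=18  P5=3  P6=13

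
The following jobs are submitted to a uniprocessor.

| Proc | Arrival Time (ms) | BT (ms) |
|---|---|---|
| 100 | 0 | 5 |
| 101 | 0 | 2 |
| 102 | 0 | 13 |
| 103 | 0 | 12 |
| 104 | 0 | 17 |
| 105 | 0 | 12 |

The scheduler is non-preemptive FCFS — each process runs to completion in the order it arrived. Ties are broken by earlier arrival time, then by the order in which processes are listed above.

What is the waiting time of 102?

7

Gantt: | 100 0-5 | 101 5-7 | 102 7-20 | 103 20-32 | 104 32-49 | 105 49-61 |
Completion: 100=5  101=7  102=20  103=32  104=49  105=61
Turnaround (C−A): 100=5  101=7  102=20  103=32  104=49  105=61
Waiting(102) = turnaround − burst = 20 − 13 = 7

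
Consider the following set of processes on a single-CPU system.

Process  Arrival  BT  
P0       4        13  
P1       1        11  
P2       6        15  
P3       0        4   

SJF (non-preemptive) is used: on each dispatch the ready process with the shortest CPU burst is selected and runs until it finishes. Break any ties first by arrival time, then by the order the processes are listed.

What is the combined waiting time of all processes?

36

Timeline: | P3 0-4 | P1 4-15 | P0 15-28 | P2 28-43 |
Completion: P0=28  P1=15  P2=43  P3=4
Turnaround (C−A): P0=24  P1=14  P2=37  P3=4
Waiting = turnaround − burst: P0=11, P1=3, P2=22, P3=0
Total waiting = 11 + 3 + 22 + 0 = 36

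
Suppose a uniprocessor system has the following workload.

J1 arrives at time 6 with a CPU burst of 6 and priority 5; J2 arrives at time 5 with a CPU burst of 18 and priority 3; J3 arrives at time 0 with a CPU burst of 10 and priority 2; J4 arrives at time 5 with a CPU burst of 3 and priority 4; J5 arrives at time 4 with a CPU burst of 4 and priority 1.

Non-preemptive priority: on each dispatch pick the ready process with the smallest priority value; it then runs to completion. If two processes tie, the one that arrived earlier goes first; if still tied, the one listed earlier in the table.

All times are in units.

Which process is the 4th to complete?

Schedule: | J3 0-10 | J5 10-14 | J2 14-32 | J4 32-35 | J1 35-41 |
Completion: J1=41  J2=32  J3=10  J4=35  J5=14
Finish order: J3 → J5 → J2 → J4 → J1

J4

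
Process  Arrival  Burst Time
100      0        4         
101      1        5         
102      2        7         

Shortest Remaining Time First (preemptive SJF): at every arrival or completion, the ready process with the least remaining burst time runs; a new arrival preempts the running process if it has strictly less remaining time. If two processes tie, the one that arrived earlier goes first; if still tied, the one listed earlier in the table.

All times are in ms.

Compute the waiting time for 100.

0

Timeline: | 100 0-4 | 101 4-9 | 102 9-16 |
Completion: 100=4  101=9  102=16
Turnaround (C−A): 100=4  101=8  102=14
Waiting(100) = turnaround − burst = 4 − 4 = 0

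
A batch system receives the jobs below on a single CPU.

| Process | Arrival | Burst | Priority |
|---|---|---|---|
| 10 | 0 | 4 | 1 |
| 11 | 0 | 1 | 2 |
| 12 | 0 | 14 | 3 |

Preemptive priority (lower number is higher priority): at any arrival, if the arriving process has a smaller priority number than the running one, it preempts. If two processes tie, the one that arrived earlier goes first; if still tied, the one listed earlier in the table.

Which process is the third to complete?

Timeline: | 10 0-4 | 11 4-5 | 12 5-19 |
Completion: 10=4  11=5  12=19
Turnaround (C−A): 10=4  11=5  12=19
Finish order: 10 → 11 → 12

12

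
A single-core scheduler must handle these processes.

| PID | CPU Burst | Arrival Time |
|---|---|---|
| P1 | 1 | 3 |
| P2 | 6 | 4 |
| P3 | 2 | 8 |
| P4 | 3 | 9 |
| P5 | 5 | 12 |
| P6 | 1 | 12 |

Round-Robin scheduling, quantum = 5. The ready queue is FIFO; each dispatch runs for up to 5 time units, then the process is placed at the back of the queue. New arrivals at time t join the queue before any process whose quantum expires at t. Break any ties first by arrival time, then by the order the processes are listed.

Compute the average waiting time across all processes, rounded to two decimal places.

3.17

Gantt: | idle 0-3 | P1 3-4 | P2 4-9 | P3 9-11 | P4 11-14 | P2 14-15 | P5 15-20 | P6 20-21 |
Completion: P1=4  P2=15  P3=11  P4=14  P5=20  P6=21
Waiting times: P1=0, P2=5, P3=1, P4=2, P5=3, P6=8
Average waiting = (0+5+1+2+3+8) / 6 = 19/6 = 3.17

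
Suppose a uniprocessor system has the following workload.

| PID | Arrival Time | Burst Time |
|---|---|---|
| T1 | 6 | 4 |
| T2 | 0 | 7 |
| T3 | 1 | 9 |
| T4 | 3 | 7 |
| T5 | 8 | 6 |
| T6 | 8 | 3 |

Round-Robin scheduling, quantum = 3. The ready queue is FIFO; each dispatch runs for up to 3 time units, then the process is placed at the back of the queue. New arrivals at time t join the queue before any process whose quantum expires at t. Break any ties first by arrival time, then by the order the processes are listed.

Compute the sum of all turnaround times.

Schedule: | T2 0-3 | T3 3-6 | T4 6-9 | T2 9-12 | T1 12-15 | T3 15-18 | T5 18-21 | T6 21-24 | T4 24-27 | T2 27-28 | T1 28-29 | T3 29-32 | T5 32-35 | T4 35-36 |
Completion: T1=29  T2=28  T3=32  T4=36  T5=35  T6=24
Turnaround (C−A): T1=23  T2=28  T3=31  T4=33  T5=27  T6=16
Turnaround = completion − arrival: T1=23, T2=28, T3=31, T4=33, T5=27, T6=16
Total turnaround = 23 + 28 + 31 + 33 + 27 + 16 = 158

158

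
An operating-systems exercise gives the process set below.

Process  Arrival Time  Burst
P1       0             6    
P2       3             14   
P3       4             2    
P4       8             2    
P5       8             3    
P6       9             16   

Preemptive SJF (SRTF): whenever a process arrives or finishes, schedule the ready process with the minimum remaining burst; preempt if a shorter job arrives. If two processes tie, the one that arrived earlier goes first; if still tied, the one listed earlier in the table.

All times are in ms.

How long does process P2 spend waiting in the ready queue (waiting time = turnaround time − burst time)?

10

Timeline: | P1 0-6 | P3 6-8 | P4 8-10 | P5 10-13 | P2 13-27 | P6 27-43 |
Completion: P1=6  P2=27  P3=8  P4=10  P5=13  P6=43
Turnaround (C−A): P1=6  P2=24  P3=4  P4=2  P5=5  P6=34
Waiting(P2) = turnaround − burst = 24 − 14 = 10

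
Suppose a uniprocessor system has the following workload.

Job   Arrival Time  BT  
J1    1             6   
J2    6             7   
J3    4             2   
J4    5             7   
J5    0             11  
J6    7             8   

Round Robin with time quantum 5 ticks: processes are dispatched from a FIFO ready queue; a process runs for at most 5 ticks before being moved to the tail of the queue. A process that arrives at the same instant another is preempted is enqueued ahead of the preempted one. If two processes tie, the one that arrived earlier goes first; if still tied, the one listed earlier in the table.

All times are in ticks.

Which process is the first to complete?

Schedule: | J5 0-5 | J1 5-10 | J3 10-12 | J4 12-17 | J5 17-22 | J2 22-27 | J6 27-32 | J1 32-33 | J4 33-35 | J5 35-36 | J2 36-38 | J6 38-41 |
Completion: J1=33  J2=38  J3=12  J4=35  J5=36  J6=41
Finish order: J3 → J1 → J4 → J5 → J2 → J6

J3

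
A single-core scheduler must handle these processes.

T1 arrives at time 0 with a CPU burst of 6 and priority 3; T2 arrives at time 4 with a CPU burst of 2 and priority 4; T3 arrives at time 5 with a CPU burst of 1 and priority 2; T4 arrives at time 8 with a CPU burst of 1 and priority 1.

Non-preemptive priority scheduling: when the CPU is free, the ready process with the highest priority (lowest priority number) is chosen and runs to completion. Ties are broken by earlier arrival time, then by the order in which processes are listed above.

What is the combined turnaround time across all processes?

Gantt: | T1 0-6 | T3 6-7 | T2 7-9 | T4 9-10 |
Completion: T1=6  T2=9  T3=7  T4=10
Turnaround = completion − arrival: T1=6, T2=5, T3=2, T4=2
Total turnaround = 6 + 5 + 2 + 2 = 15

15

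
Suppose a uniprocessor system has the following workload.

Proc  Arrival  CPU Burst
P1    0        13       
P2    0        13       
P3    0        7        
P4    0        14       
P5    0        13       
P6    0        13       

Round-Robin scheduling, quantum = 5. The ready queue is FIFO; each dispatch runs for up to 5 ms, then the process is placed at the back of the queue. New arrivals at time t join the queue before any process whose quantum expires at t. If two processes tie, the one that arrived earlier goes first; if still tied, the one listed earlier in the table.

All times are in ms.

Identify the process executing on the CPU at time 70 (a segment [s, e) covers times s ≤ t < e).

Schedule: | P1 0-5 | P2 5-10 | P3 10-15 | P4 15-20 | P5 20-25 | P6 25-30 | P1 30-35 | P2 35-40 | P3 40-42 | P4 42-47 | P5 47-52 | P6 52-57 | P1 57-60 | P2 60-63 | P4 63-67 | P5 67-70 | P6 70-73 |
Completion: P1=60  P2=63  P3=42  P4=67  P5=70  P6=73

P6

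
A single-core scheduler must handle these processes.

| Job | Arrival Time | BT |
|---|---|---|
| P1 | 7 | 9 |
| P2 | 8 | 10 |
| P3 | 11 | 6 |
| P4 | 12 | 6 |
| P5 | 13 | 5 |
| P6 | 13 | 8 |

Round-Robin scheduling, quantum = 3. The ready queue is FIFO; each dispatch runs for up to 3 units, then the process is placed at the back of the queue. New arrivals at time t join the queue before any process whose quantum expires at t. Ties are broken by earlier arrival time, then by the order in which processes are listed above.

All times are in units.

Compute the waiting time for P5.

Schedule: | idle 0-7 | P1 7-10 | P2 10-13 | P1 13-16 | P3 16-19 | P4 19-22 | P5 22-25 | P6 25-28 | P2 28-31 | P1 31-34 | P3 34-37 | P4 37-40 | P5 40-42 | P6 42-45 | P2 45-48 | P6 48-50 | P2 50-51 |
Completion: P1=34  P2=51  P3=37  P4=40  P5=42  P6=50
Turnaround (C−A): P1=27  P2=43  P3=26  P4=28  P5=29  P6=37
Waiting(P5) = turnaround − burst = 29 − 5 = 24

24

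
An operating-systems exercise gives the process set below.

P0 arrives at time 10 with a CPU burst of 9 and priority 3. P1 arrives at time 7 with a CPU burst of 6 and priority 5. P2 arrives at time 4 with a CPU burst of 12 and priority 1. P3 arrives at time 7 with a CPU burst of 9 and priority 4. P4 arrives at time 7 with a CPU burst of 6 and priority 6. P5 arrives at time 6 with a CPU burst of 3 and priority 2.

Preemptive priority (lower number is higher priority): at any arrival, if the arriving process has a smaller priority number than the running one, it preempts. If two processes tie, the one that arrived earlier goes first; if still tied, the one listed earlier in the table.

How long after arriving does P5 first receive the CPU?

Gantt: | idle 0-4 | P2 4-16 | P5 16-19 | P0 19-28 | P3 28-37 | P1 37-43 | P4 43-49 |
Completion: P0=28  P1=43  P2=16  P3=37  P4=49  P5=19
Turnaround (C−A): P0=18  P1=36  P2=12  P3=30  P4=42  P5=13
Response(P5) = first start − arrival = 16 − 6 = 10

10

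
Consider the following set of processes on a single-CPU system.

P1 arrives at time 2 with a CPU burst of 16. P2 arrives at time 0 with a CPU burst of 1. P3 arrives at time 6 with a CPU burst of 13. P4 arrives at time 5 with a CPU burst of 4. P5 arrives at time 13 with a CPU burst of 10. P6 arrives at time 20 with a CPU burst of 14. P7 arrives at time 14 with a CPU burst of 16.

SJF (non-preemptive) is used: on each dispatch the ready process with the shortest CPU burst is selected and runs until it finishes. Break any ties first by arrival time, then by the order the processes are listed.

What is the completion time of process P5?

32

Schedule: | P2 0-1 | idle 1-2 | P1 2-18 | P4 18-22 | P5 22-32 | P3 32-45 | P6 45-59 | P7 59-75 |
Completion: P1=18  P2=1  P3=45  P4=22  P5=32  P6=59  P7=75
Turnaround (C−A): P1=16  P2=1  P3=39  P4=17  P5=19  P6=39  P7=61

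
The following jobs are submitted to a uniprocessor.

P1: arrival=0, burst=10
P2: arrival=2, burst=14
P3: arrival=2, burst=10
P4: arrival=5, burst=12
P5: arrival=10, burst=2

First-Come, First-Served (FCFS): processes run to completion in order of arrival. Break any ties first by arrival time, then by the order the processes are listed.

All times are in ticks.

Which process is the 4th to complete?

Schedule: | P1 0-10 | P2 10-24 | P3 24-34 | P4 34-46 | P5 46-48 |
Completion: P1=10  P2=24  P3=34  P4=46  P5=48
Finish order: P1 → P2 → P3 → P4 → P5

P4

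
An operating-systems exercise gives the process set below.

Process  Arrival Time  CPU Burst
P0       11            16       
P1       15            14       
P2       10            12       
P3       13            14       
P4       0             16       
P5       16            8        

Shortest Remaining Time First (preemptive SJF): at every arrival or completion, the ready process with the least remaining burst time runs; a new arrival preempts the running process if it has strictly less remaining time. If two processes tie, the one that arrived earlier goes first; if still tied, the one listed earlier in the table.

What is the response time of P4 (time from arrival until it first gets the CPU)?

Timeline: | P4 0-16 | P5 16-24 | P2 24-36 | P3 36-50 | P1 50-64 | P0 64-80 |
Completion: P0=80  P1=64  P2=36  P3=50  P4=16  P5=24
Turnaround (C−A): P0=69  P1=49  P2=26  P3=37  P4=16  P5=8
Response(P4) = first start − arrival = 0 − 0 = 0

0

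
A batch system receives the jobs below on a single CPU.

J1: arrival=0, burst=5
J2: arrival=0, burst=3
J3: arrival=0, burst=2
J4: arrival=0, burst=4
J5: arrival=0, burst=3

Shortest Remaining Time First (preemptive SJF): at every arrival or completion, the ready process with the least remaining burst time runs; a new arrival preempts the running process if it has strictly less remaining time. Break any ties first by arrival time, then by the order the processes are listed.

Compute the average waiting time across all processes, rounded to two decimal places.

Timeline: | J3 0-2 | J2 2-5 | J5 5-8 | J4 8-12 | J1 12-17 |
Completion: J1=17  J2=5  J3=2  J4=12  J5=8
Turnaround (C−A): J1=17  J2=5  J3=2  J4=12  J5=8
Waiting times: J1=12, J2=2, J3=0, J4=8, J5=5
Average waiting = (12+2+0+8+5) / 5 = 27/5 = 5.40

5.40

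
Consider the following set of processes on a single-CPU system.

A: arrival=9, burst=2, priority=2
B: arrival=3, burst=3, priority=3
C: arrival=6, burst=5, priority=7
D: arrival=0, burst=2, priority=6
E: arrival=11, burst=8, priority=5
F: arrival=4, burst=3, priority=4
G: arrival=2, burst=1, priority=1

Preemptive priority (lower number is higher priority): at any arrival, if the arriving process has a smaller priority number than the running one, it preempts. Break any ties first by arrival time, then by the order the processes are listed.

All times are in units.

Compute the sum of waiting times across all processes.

15

Gantt: | D 0-2 | G 2-3 | B 3-6 | F 6-9 | A 9-11 | E 11-19 | C 19-24 |
Completion: A=11  B=6  C=24  D=2  E=19  F=9  G=3
Turnaround (C−A): A=2  B=3  C=18  D=2  E=8  F=5  G=1
Waiting = turnaround − burst: A=0, B=0, C=13, D=0, E=0, F=2, G=0
Total waiting = 0 + 0 + 13 + 0 + 0 + 2 + 0 = 15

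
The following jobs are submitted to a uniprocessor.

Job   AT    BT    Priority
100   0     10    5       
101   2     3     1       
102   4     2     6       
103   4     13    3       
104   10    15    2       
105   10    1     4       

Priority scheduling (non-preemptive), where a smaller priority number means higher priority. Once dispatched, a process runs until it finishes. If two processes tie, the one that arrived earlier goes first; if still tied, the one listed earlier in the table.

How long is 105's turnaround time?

Schedule: | 100 0-10 | 101 10-13 | 104 13-28 | 103 28-41 | 105 41-42 | 102 42-44 |
Completion: 100=10  101=13  102=44  103=41  104=28  105=42
Turnaround(105) = completion − arrival = 42 − 10 = 32

32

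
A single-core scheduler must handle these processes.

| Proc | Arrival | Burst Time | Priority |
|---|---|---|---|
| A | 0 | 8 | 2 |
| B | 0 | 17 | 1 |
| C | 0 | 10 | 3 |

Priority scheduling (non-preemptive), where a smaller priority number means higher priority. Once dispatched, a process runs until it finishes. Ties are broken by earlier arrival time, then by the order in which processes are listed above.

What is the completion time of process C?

35

Schedule: | B 0-17 | A 17-25 | C 25-35 |
Completion: A=25  B=17  C=35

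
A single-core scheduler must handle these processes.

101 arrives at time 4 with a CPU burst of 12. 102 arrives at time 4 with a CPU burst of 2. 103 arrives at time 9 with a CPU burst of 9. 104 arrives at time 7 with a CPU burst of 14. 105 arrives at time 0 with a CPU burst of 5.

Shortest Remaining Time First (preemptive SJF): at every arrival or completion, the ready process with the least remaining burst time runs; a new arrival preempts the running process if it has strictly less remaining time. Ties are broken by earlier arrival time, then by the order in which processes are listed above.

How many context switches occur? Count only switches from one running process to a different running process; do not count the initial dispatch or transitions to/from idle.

5

Schedule: | 105 0-5 | 102 5-7 | 101 7-9 | 103 9-18 | 101 18-28 | 104 28-42 |
Completion: 101=28  102=7  103=18  104=42  105=5
Turnaround (C−A): 101=24  102=3  103=9  104=35  105=5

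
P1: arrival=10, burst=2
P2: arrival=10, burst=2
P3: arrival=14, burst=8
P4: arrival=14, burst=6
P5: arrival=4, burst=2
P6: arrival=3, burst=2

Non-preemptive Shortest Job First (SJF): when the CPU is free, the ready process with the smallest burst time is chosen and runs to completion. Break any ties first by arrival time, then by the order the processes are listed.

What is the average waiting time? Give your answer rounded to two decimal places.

Schedule: | idle 0-3 | P6 3-5 | P5 5-7 | idle 7-10 | P1 10-12 | P2 12-14 | P4 14-20 | P3 20-28 |
Completion: P1=12  P2=14  P3=28  P4=20  P5=7  P6=5
Turnaround (C−A): P1=2  P2=4  P3=14  P4=6  P5=3  P6=2
Waiting times: P1=0, P2=2, P3=6, P4=0, P5=1, P6=0
Average waiting = (0+2+6+0+1+0) / 6 = 9/6 = 1.50

1.50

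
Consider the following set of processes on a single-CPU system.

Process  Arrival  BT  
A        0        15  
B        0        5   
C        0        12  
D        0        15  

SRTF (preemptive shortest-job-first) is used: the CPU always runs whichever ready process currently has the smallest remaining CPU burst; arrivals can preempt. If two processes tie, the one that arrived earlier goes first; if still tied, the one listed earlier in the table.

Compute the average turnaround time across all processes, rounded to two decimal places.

Gantt: | B 0-5 | C 5-17 | A 17-32 | D 32-47 |
Completion: A=32  B=5  C=17  D=47
Turnaround (C−A): A=32  B=5  C=17  D=47
Turnaround times: A=32, B=5, C=17, D=47
Average turnaround = (32+5+17+47) / 4 = 101/4 = 25.25

25.25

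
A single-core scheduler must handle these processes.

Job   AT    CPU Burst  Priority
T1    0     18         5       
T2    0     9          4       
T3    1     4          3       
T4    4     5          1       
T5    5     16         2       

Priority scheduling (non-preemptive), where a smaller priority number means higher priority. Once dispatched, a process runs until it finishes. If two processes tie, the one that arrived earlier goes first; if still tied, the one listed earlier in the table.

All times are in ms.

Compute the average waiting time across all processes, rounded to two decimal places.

Timeline: | T2 0-9 | T4 9-14 | T5 14-30 | T3 30-34 | T1 34-52 |
Completion: T1=52  T2=9  T3=34  T4=14  T5=30
Turnaround (C−A): T1=52  T2=9  T3=33  T4=10  T5=25
Waiting times: T1=34, T2=0, T3=29, T4=5, T5=9
Average waiting = (34+0+29+5+9) / 5 = 77/5 = 15.40

15.40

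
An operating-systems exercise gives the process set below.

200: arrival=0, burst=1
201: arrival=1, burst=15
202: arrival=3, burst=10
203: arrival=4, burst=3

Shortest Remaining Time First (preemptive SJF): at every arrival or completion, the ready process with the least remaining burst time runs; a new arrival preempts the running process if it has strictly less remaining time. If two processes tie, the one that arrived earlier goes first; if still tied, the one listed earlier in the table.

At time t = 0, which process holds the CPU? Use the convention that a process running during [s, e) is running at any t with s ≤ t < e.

200

Gantt: | 200 0-1 | 201 1-3 | 202 3-4 | 203 4-7 | 202 7-16 | 201 16-29 |
Completion: 200=1  201=29  202=16  203=7
Turnaround (C−A): 200=1  201=28  202=13  203=3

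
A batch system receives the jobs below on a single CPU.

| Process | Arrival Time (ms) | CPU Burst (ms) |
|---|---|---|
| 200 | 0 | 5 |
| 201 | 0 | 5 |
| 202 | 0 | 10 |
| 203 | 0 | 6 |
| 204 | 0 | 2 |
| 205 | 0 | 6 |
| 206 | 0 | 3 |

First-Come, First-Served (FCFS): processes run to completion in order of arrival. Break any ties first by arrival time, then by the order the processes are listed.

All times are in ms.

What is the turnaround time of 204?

Gantt: | 200 0-5 | 201 5-10 | 202 10-20 | 203 20-26 | 204 26-28 | 205 28-34 | 206 34-37 |
Completion: 200=5  201=10  202=20  203=26  204=28  205=34  206=37
Turnaround (C−A): 200=5  201=10  202=20  203=26  204=28  205=34  206=37
Turnaround(204) = completion − arrival = 28 − 0 = 28

28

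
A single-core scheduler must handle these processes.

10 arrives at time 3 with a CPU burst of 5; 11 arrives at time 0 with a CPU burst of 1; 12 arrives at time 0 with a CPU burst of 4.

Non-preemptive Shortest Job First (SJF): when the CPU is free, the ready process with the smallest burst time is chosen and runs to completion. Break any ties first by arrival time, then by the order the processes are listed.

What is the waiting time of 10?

2

Gantt: | 11 0-1 | 12 1-5 | 10 5-10 |
Completion: 10=10  11=1  12=5
Turnaround (C−A): 10=7  11=1  12=5
Waiting(10) = turnaround − burst = 7 − 5 = 2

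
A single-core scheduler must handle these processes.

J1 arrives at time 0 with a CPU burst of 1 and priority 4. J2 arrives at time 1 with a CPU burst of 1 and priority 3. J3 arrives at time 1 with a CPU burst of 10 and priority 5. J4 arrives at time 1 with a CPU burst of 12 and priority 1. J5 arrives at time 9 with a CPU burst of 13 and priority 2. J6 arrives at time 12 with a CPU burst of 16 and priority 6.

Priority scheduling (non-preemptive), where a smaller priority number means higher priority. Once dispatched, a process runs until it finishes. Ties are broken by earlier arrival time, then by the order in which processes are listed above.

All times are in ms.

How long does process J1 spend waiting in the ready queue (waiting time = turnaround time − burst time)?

0

Gantt: | J1 0-1 | J4 1-13 | J5 13-26 | J2 26-27 | J3 27-37 | J6 37-53 |
Completion: J1=1  J2=27  J3=37  J4=13  J5=26  J6=53
Turnaround (C−A): J1=1  J2=26  J3=36  J4=12  J5=17  J6=41
Waiting(J1) = turnaround − burst = 1 − 1 = 0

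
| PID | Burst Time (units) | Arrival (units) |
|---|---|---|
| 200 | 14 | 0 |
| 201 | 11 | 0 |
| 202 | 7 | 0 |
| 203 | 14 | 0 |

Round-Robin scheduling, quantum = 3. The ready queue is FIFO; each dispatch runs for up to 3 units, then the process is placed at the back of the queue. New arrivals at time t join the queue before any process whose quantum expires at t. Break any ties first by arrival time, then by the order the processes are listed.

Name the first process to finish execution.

202

Schedule: | 200 0-3 | 201 3-6 | 202 6-9 | 203 9-12 | 200 12-15 | 201 15-18 | 202 18-21 | 203 21-24 | 200 24-27 | 201 27-30 | 202 30-31 | 203 31-34 | 200 34-37 | 201 37-39 | 203 39-42 | 200 42-44 | 203 44-46 |
Completion: 200=44  201=39  202=31  203=46
Turnaround (C−A): 200=44  201=39  202=31  203=46
Finish order: 202 → 201 → 200 → 203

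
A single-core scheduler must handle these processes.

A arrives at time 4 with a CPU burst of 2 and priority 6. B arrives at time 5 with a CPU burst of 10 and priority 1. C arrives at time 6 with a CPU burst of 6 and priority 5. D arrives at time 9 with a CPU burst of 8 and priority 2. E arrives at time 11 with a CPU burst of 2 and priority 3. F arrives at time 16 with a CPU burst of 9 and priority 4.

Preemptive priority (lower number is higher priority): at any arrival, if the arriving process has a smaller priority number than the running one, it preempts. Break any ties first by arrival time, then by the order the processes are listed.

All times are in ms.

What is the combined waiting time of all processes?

Schedule: | idle 0-4 | A 4-5 | B 5-15 | D 15-23 | E 23-25 | F 25-34 | C 34-40 | A 40-41 |
Completion: A=41  B=15  C=40  D=23  E=25  F=34
Waiting = turnaround − burst: A=35, B=0, C=28, D=6, E=12, F=9
Total waiting = 35 + 0 + 28 + 6 + 12 + 9 = 90

90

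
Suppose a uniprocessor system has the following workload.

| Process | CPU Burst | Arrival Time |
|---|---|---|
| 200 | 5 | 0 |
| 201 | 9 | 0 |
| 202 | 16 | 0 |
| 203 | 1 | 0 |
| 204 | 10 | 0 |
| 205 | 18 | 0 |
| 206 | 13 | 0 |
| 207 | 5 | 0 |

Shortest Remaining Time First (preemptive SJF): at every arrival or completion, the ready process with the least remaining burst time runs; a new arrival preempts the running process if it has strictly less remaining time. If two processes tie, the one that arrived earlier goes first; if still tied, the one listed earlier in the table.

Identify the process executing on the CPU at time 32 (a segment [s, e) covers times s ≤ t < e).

Gantt: | 203 0-1 | 200 1-6 | 207 6-11 | 201 11-20 | 204 20-30 | 206 30-43 | 202 43-59 | 205 59-77 |
Completion: 200=6  201=20  202=59  203=1  204=30  205=77  206=43  207=11

206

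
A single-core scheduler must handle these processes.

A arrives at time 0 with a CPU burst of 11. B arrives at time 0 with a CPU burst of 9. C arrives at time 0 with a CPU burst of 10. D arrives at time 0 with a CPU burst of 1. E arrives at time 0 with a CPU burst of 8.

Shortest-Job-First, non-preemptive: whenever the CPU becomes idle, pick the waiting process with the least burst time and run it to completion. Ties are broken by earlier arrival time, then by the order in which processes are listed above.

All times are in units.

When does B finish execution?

18

Gantt: | D 0-1 | E 1-9 | B 9-18 | C 18-28 | A 28-39 |
Completion: A=39  B=18  C=28  D=1  E=9
Turnaround (C−A): A=39  B=18  C=28  D=1  E=9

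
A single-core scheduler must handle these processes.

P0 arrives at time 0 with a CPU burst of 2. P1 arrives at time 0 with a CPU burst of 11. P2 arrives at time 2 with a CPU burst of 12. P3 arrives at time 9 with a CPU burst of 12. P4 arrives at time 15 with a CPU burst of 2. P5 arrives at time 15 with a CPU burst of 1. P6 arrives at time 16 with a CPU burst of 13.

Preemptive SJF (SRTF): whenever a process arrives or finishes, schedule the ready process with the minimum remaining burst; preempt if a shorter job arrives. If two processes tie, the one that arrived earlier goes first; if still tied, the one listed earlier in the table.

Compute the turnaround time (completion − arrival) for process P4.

Timeline: | P0 0-2 | P1 2-13 | P2 13-15 | P5 15-16 | P4 16-18 | P2 18-28 | P3 28-40 | P6 40-53 |
Completion: P0=2  P1=13  P2=28  P3=40  P4=18  P5=16  P6=53
Turnaround (C−A): P0=2  P1=13  P2=26  P3=31  P4=3  P5=1  P6=37
Turnaround(P4) = completion − arrival = 18 − 15 = 3

3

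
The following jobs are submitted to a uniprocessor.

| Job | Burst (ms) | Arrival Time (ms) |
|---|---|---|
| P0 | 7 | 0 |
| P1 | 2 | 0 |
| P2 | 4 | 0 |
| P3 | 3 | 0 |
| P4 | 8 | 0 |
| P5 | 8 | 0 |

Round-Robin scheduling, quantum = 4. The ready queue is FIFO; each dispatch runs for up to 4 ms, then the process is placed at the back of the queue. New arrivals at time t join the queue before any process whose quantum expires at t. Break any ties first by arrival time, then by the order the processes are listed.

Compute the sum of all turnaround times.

Timeline: | P0 0-4 | P1 4-6 | P2 6-10 | P3 10-13 | P4 13-17 | P5 17-21 | P0 21-24 | P4 24-28 | P5 28-32 |
Completion: P0=24  P1=6  P2=10  P3=13  P4=28  P5=32
Turnaround = completion − arrival: P0=24, P1=6, P2=10, P3=13, P4=28, P5=32
Total turnaround = 24 + 6 + 10 + 13 + 28 + 32 = 113

113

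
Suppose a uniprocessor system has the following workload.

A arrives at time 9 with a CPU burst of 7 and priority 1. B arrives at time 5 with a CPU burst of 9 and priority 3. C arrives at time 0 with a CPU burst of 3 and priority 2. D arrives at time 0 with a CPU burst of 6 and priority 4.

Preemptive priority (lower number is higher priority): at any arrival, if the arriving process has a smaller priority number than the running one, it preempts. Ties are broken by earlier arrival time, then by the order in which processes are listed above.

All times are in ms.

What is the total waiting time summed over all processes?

Gantt: | C 0-3 | D 3-5 | B 5-9 | A 9-16 | B 16-21 | D 21-25 |
Completion: A=16  B=21  C=3  D=25
Turnaround (C−A): A=7  B=16  C=3  D=25
Waiting = turnaround − burst: A=0, B=7, C=0, D=19
Total waiting = 0 + 7 + 0 + 19 = 26

26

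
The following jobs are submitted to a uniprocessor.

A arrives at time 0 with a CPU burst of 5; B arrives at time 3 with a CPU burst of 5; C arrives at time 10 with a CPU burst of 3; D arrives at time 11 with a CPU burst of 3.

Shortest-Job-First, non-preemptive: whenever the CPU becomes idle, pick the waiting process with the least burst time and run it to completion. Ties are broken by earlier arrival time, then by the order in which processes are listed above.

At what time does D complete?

16

Timeline: | A 0-5 | B 5-10 | C 10-13 | D 13-16 |
Completion: A=5  B=10  C=13  D=16
Turnaround (C−A): A=5  B=7  C=3  D=5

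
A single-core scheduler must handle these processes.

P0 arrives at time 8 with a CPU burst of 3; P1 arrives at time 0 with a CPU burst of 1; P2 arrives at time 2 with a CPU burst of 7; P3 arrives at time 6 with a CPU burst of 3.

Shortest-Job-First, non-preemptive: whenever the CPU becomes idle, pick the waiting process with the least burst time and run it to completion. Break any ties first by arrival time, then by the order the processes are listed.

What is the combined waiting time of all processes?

7

Timeline: | P1 0-1 | idle 1-2 | P2 2-9 | P3 9-12 | P0 12-15 |
Completion: P0=15  P1=1  P2=9  P3=12
Waiting = turnaround − burst: P0=4, P1=0, P2=0, P3=3
Total waiting = 4 + 0 + 0 + 3 = 7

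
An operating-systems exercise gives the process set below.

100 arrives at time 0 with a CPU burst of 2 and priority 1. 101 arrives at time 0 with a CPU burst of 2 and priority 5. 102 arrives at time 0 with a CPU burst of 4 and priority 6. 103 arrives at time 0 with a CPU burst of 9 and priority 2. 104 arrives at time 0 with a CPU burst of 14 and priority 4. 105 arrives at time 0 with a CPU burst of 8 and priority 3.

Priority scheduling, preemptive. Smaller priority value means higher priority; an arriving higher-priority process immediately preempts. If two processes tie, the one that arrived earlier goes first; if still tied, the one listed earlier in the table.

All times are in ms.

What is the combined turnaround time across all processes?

Gantt: | 100 0-2 | 103 2-11 | 105 11-19 | 104 19-33 | 101 33-35 | 102 35-39 |
Completion: 100=2  101=35  102=39  103=11  104=33  105=19
Turnaround (C−A): 100=2  101=35  102=39  103=11  104=33  105=19
Turnaround = completion − arrival: 100=2, 101=35, 102=39, 103=11, 104=33, 105=19
Total turnaround = 2 + 35 + 39 + 11 + 33 + 19 = 139

139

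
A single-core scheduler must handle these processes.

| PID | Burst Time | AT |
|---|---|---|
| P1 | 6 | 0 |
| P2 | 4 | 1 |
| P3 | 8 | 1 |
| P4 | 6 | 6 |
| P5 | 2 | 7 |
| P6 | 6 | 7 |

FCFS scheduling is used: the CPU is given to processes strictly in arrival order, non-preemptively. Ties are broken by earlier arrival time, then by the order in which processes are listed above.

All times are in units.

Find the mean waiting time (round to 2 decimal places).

10.33

Schedule: | P1 0-6 | P2 6-10 | P3 10-18 | P4 18-24 | P5 24-26 | P6 26-32 |
Completion: P1=6  P2=10  P3=18  P4=24  P5=26  P6=32
Waiting times: P1=0, P2=5, P3=9, P4=12, P5=17, P6=19
Average waiting = (0+5+9+12+17+19) / 6 = 62/6 = 10.33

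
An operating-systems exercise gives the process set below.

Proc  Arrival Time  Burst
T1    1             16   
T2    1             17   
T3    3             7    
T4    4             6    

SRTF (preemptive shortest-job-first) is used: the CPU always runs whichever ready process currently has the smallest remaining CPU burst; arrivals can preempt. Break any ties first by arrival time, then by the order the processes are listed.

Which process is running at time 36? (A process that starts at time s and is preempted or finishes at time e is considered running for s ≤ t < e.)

Gantt: | idle 0-1 | T1 1-3 | T3 3-10 | T4 10-16 | T1 16-30 | T2 30-47 |
Completion: T1=30  T2=47  T3=10  T4=16
Turnaround (C−A): T1=29  T2=46  T3=7  T4=12

T2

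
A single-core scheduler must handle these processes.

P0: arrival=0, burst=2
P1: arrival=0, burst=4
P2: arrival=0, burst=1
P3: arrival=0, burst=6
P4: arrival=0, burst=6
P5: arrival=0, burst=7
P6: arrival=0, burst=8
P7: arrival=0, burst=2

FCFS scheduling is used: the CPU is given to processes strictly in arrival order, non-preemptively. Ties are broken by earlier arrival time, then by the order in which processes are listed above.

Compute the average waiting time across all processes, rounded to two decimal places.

13.38

Timeline: | P0 0-2 | P1 2-6 | P2 6-7 | P3 7-13 | P4 13-19 | P5 19-26 | P6 26-34 | P7 34-36 |
Completion: P0=2  P1=6  P2=7  P3=13  P4=19  P5=26  P6=34  P7=36
Turnaround (C−A): P0=2  P1=6  P2=7  P3=13  P4=19  P5=26  P6=34  P7=36
Waiting times: P0=0, P1=2, P2=6, P3=7, P4=13, P5=19, P6=26, P7=34
Average waiting = (0+2+6+7+13+19+26+34) / 8 = 107/8 = 13.38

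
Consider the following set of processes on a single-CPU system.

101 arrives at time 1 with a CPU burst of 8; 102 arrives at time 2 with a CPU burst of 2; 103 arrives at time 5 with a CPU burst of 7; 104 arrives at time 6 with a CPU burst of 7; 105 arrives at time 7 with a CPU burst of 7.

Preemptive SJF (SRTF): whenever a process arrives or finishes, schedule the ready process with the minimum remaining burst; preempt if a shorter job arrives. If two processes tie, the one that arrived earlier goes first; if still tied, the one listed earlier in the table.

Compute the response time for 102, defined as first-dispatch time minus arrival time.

Gantt: | idle 0-1 | 101 1-2 | 102 2-4 | 101 4-11 | 103 11-18 | 104 18-25 | 105 25-32 |
Completion: 101=11  102=4  103=18  104=25  105=32
Turnaround (C−A): 101=10  102=2  103=13  104=19  105=25
Response(102) = first start − arrival = 2 − 2 = 0

0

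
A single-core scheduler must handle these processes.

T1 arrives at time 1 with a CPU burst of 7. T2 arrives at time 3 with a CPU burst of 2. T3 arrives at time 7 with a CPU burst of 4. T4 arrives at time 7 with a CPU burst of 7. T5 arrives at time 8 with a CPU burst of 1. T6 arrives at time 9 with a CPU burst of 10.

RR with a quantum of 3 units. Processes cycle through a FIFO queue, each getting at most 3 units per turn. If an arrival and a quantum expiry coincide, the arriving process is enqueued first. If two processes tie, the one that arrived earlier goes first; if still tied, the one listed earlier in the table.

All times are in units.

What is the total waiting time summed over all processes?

Gantt: | idle 0-1 | T1 1-4 | T2 4-6 | T1 6-9 | T3 9-12 | T4 12-15 | T5 15-16 | T6 16-19 | T1 19-20 | T3 20-21 | T4 21-24 | T6 24-27 | T4 27-28 | T6 28-32 |
Completion: T1=20  T2=6  T3=21  T4=28  T5=16  T6=32
Waiting = turnaround − burst: T1=12, T2=1, T3=10, T4=14, T5=7, T6=13
Total waiting = 12 + 1 + 10 + 14 + 7 + 13 = 57

57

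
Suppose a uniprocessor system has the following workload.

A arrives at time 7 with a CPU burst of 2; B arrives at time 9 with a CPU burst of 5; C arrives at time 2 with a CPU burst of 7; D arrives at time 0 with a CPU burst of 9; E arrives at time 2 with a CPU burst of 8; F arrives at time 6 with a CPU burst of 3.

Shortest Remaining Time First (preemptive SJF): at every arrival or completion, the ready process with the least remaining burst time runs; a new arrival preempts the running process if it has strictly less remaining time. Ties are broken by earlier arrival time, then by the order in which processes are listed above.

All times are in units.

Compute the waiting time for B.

5

Schedule: | D 0-9 | A 9-11 | F 11-14 | B 14-19 | C 19-26 | E 26-34 |
Completion: A=11  B=19  C=26  D=9  E=34  F=14
Turnaround (C−A): A=4  B=10  C=24  D=9  E=32  F=8
Waiting(B) = turnaround − burst = 10 − 5 = 5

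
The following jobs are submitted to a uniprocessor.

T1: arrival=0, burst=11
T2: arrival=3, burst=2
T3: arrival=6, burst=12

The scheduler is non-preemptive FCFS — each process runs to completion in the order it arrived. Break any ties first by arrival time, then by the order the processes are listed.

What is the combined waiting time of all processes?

Timeline: | T1 0-11 | T2 11-13 | T3 13-25 |
Completion: T1=11  T2=13  T3=25
Turnaround (C−A): T1=11  T2=10  T3=19
Waiting = turnaround − burst: T1=0, T2=8, T3=7
Total waiting = 0 + 8 + 7 = 15

15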